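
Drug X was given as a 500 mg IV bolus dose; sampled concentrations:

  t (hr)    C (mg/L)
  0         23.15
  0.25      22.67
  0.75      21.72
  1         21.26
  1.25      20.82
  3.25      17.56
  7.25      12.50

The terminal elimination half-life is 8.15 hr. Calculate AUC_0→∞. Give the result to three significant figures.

AUC = 273 mg/L·hr

Trapezoidal AUC_0→7.25:
  [0→0.25]: (23.15+22.67)/2 × 0.25 = 5.7275
  [0.25→0.75]: (22.67+21.72)/2 × 0.5 = 11.0975
  [0.75→1]: (21.72+21.26)/2 × 0.25 = 5.3725
  [1→1.25]: (21.26+20.82)/2 × 0.25 = 5.26
  [1.25→3.25]: (20.82+17.56)/2 × 2 = 38.38
  [3.25→7.25]: (17.56+12.50)/2 × 4 = 60.12
  Sum = 125.9575 mg/L·hr
k_e = ln2 / t½ = 0.693147 / 8.15 = 0.0850 hr^-1
Extrapolated tail: C_last / k_e = 12.50 / 0.085 = 147.059
AUC_0→∞ = 125.9575 + 147.059 = 273.0165 mg/L·hr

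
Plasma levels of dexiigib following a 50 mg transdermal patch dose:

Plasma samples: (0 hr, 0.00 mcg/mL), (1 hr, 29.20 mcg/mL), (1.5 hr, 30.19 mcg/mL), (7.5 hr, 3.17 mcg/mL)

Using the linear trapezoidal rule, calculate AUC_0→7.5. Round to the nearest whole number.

Trapezoidal AUC_0→7.5:
  [0→1]: (0.00+29.20)/2 × 1 = 14.6
  [1→1.5]: (29.20+30.19)/2 × 0.5 = 14.8475
  [1.5→7.5]: (30.19+3.17)/2 × 6 = 100.08
  Sum = 129.5275 mcg/mL·hr

AUC = 130 mcg/mL·hr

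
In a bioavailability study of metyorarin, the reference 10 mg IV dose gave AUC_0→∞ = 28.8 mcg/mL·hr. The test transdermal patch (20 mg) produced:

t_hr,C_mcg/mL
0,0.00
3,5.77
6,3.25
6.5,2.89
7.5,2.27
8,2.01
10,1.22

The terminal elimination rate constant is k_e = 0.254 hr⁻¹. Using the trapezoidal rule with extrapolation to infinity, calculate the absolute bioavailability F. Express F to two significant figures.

Trapezoidal AUC_0→10 (transdermal patch):
  [0→3]: (0.00+5.77)/2 × 3 = 8.655
  [3→6]: (5.77+3.25)/2 × 3 = 13.53
  [6→6.5]: (3.25+2.89)/2 × 0.5 = 1.535
  [6.5→7.5]: (2.89+2.27)/2 × 1 = 2.58
  [7.5→8]: (2.27+2.01)/2 × 0.5 = 1.07
  [8→10]: (2.01+1.22)/2 × 2 = 3.23
  Sum = 30.6 mcg/mL·hr
Tail: C_last/k_e = 1.22/0.254 = 4.803
AUC_0→∞ (transdermal patch) = 30.6 + 4.803 = 35.403 mcg/mL·hr
F = (AUC_ev/D_ev)/(AUC_iv/D_iv) = (35.403/20)/(28.8/10) = 1.77015/2.88 = 0.6146

F = 0.61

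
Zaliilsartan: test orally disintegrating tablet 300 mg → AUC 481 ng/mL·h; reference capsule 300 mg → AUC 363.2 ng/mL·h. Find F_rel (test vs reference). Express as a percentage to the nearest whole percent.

F_rel = (AUC_test/D_test) / (AUC_ref/D_ref)
      = (481/300) / (363.2/300)
      = 1.60333 / 1.21067 = 1.3243 = 132.43%

F_rel = 132%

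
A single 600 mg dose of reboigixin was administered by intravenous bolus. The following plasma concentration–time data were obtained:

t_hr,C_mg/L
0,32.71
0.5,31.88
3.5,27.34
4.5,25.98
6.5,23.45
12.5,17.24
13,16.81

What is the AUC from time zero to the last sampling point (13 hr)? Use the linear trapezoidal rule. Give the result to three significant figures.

AUC = 312 mg/L·hr

Trapezoidal AUC_0→13:
  [0→0.5]: (32.71+31.88)/2 × 0.5 = 16.1475
  [0.5→3.5]: (31.88+27.34)/2 × 3 = 88.83
  [3.5→4.5]: (27.34+25.98)/2 × 1 = 26.66
  [4.5→6.5]: (25.98+23.45)/2 × 2 = 49.43
  [6.5→12.5]: (23.45+17.24)/2 × 6 = 122.07
  [12.5→13]: (17.24+16.81)/2 × 0.5 = 8.5125
  Sum = 311.65 mg/L·hr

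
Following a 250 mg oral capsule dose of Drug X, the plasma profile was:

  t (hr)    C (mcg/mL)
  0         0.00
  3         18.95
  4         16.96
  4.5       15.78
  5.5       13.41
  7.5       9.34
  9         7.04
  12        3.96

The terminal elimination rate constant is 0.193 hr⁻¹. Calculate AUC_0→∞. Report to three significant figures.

AUC = 141 mcg/mL·hr

Trapezoidal AUC_0→12:
  [0→3]: (0.00+18.95)/2 × 3 = 28.425
  [3→4]: (18.95+16.96)/2 × 1 = 17.955
  [4→4.5]: (16.96+15.78)/2 × 0.5 = 8.185
  [4.5→5.5]: (15.78+13.41)/2 × 1 = 14.595
  [5.5→7.5]: (13.41+9.34)/2 × 2 = 22.75
  [7.5→9]: (9.34+7.04)/2 × 1.5 = 12.285
  [9→12]: (7.04+3.96)/2 × 3 = 16.5
  Sum = 120.695 mcg/mL·hr
Extrapolated tail: C_last / k_e = 3.96 / 0.193 = 20.518
AUC_0→∞ = 120.695 + 20.518 = 141.213 mcg/mL·hr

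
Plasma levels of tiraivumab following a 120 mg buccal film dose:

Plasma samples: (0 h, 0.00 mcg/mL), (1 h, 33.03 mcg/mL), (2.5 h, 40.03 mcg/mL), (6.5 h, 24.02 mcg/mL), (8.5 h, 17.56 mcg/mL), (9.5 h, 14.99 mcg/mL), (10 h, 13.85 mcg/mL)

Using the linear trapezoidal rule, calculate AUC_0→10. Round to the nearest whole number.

Trapezoidal AUC_0→10:
  [0→1]: (0.00+33.03)/2 × 1 = 16.515
  [1→2.5]: (33.03+40.03)/2 × 1.5 = 54.795
  [2.5→6.5]: (40.03+24.02)/2 × 4 = 128.1
  [6.5→8.5]: (24.02+17.56)/2 × 2 = 41.58
  [8.5→9.5]: (17.56+14.99)/2 × 1 = 16.275
  [9.5→10]: (14.99+13.85)/2 × 0.5 = 7.21
  Sum = 264.475 mcg/mL·h

AUC = 264 mcg/mL·h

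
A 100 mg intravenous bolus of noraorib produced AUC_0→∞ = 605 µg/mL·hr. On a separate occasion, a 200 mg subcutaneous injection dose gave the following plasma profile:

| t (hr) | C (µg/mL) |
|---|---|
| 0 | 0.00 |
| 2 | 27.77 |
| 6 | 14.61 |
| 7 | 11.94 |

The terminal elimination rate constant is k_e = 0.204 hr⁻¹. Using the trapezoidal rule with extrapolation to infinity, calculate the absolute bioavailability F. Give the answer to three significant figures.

Trapezoidal AUC_0→7 (subcutaneous injection):
  [0→2]: (0.00+27.77)/2 × 2 = 27.77
  [2→6]: (27.77+14.61)/2 × 4 = 84.76
  [6→7]: (14.61+11.94)/2 × 1 = 13.275
  Sum = 125.805 µg/mL·hr
Tail: C_last/k_e = 11.94/0.204 = 58.529
AUC_0→∞ (subcutaneous injection) = 125.805 + 58.529 = 184.334 µg/mL·hr
F = (AUC_ev/D_ev)/(AUC_iv/D_iv) = (184.334/200)/(605/100) = 0.92167/6.05 = 0.1523

F = 0.152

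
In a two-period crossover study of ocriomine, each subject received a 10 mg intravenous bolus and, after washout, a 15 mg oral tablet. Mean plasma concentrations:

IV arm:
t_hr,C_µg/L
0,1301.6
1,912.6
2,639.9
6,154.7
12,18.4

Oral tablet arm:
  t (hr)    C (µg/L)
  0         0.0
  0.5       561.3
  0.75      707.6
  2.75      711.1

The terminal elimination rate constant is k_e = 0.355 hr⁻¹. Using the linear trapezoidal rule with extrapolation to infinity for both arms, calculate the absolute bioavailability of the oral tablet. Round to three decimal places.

Trapezoidal AUC_0→12 (IV):
  [0→1]: (1301.6+912.6)/2 × 1 = 1107.1
  [1→2]: (912.6+639.9)/2 × 1 = 776.25
  [2→6]: (639.9+154.7)/2 × 4 = 1589.2
  [6→12]: (154.7+18.4)/2 × 6 = 519.3
  Sum = 3991.85 µg/L·hr
IV tail: 18.4/0.355 = 51.831; AUC_iv,0→∞ = 3991.85 + 51.831 = 4043.681 µg/L·hr
Trapezoidal AUC_0→2.75 (oral tablet):
  [0→0.5]: (0.0+561.3)/2 × 0.5 = 140.325
  [0.5→0.75]: (561.3+707.6)/2 × 0.25 = 158.6125
  [0.75→2.75]: (707.6+711.1)/2 × 2 = 1418.7
  Sum = 1717.6375 µg/L·hr
oral tablet tail: 711.1/0.355 = 2003.099; AUC_ev,0→∞ = 1717.6375 + 2003.099 = 3720.7365 µg/L·hr
F = (AUC_ev/D_ev)/(AUC_iv/D_iv) = (3720.7365/15)/(4043.681/10) = 248.0491/404.3681 = 0.6134

F = 0.613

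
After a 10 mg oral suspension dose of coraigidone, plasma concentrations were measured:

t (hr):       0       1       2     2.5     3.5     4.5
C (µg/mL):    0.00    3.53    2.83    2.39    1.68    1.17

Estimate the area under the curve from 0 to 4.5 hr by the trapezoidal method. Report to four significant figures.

Trapezoidal AUC_0→4.5:
  [0→1]: (0.00+3.53)/2 × 1 = 1.765
  [1→2]: (3.53+2.83)/2 × 1 = 3.18
  [2→2.5]: (2.83+2.39)/2 × 0.5 = 1.305
  [2.5→3.5]: (2.39+1.68)/2 × 1 = 2.035
  [3.5→4.5]: (1.68+1.17)/2 × 1 = 1.425
  Sum = 9.71 µg/mL·hr

AUC = 9.710 µg/mL·hr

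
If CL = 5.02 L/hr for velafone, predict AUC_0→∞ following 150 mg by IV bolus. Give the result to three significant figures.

AUC_0→∞ = Dose_iv / CL
        = 150 / 5.02 = 29.8805 mg/L·hr

AUC = 29.9 mg/L·hr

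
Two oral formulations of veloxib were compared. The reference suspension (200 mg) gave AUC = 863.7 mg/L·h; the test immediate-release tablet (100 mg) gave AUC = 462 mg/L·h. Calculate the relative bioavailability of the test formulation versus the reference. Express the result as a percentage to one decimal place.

F_rel = 107.0%

F_rel = (AUC_test/D_test) / (AUC_ref/D_ref)
      = (462/100) / (863.7/200)
      = 4.62 / 4.3185 = 1.0698 = 106.98%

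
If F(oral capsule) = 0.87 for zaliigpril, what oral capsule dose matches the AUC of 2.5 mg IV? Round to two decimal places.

D_oral = 2.87 mg

For equal systemic exposure: F × D_ev = D_iv
D_ev = D_iv / F = 2.5 / 0.87 = 2.87356 mg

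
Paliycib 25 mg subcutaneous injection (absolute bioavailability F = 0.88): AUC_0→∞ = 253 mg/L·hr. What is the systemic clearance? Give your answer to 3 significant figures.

CL = 0.0870 L/hr

CL = F × Dose / AUC_0→∞
   = 0.88 × 25 / 253 = 0.0869565 L/hr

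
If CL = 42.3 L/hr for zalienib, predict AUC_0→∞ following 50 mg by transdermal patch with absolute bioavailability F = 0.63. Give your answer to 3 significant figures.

AUC = 0.745 mg/L·hr

AUC_0→∞ = F × Dose / CL
        = 0.63 × 50 / 42.3 = 0.744681 mg/L·hr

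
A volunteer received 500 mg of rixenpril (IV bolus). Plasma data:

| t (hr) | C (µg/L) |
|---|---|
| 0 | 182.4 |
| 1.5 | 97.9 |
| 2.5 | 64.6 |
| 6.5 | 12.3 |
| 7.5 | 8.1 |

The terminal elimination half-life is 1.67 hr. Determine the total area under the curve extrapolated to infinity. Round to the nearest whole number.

AUC = 475 µg/L·hr

Trapezoidal AUC_0→7.5:
  [0→1.5]: (182.4+97.9)/2 × 1.5 = 210.225
  [1.5→2.5]: (97.9+64.6)/2 × 1 = 81.25
  [2.5→6.5]: (64.6+12.3)/2 × 4 = 153.8
  [6.5→7.5]: (12.3+8.1)/2 × 1 = 10.2
  Sum = 455.475 µg/L·hr
k_e = ln2 / t½ = 0.693147 / 1.67 = 0.4151 hr^-1
Extrapolated tail: C_last / k_e = 8.1 / 0.4151 = 19.513
AUC_0→∞ = 455.475 + 19.513 = 474.988 µg/L·hr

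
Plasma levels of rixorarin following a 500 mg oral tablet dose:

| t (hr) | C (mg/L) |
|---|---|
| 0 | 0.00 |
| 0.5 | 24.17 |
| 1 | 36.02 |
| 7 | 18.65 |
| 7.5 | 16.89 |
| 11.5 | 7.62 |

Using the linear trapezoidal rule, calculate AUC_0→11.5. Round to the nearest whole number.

AUC = 243 mg/L·hr

Trapezoidal AUC_0→11.5:
  [0→0.5]: (0.00+24.17)/2 × 0.5 = 6.0425
  [0.5→1]: (24.17+36.02)/2 × 0.5 = 15.0475
  [1→7]: (36.02+18.65)/2 × 6 = 164.01
  [7→7.5]: (18.65+16.89)/2 × 0.5 = 8.885
  [7.5→11.5]: (16.89+7.62)/2 × 4 = 49.02
  Sum = 243.005 mg/L·hr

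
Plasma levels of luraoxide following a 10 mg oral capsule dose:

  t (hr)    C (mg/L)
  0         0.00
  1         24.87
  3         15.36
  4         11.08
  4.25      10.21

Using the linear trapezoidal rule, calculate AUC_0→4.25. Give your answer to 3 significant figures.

Trapezoidal AUC_0→4.25:
  [0→1]: (0.00+24.87)/2 × 1 = 12.435
  [1→3]: (24.87+15.36)/2 × 2 = 40.23
  [3→4]: (15.36+11.08)/2 × 1 = 13.22
  [4→4.25]: (11.08+10.21)/2 × 0.25 = 2.66125
  Sum = 68.54625 mg/L·hr

AUC = 68.5 mg/L·hr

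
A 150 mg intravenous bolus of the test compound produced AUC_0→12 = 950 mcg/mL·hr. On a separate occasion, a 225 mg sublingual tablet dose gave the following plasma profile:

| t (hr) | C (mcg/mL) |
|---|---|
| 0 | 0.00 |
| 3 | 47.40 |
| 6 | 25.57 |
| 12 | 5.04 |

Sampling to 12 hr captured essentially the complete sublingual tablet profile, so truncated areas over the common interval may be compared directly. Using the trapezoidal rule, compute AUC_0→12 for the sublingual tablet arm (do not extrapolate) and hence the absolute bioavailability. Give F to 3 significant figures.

F = 0.191

Trapezoidal AUC_0→12 (sublingual tablet):
  [0→3]: (0.00+47.40)/2 × 3 = 71.1
  [3→6]: (47.40+25.57)/2 × 3 = 109.455
  [6→12]: (25.57+5.04)/2 × 6 = 91.83
  Sum = 272.385 mcg/mL·hr
F = (AUC_ev/D_ev)/(AUC_iv/D_iv) = (272.385/225)/(950/150) = 1.2106/6.33333 = 0.1911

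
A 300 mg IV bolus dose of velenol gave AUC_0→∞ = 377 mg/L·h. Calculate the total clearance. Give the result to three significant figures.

CL = Dose_iv / AUC_0→∞
   = 300 / 377 = 0.795756 L/h

CL = 0.796 L/h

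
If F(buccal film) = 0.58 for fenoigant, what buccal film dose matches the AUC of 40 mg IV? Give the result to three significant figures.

D_buccal = 69.0 mg

For equal systemic exposure: F × D_ev = D_iv
D_ev = D_iv / F = 40 / 0.58 = 68.9655 mg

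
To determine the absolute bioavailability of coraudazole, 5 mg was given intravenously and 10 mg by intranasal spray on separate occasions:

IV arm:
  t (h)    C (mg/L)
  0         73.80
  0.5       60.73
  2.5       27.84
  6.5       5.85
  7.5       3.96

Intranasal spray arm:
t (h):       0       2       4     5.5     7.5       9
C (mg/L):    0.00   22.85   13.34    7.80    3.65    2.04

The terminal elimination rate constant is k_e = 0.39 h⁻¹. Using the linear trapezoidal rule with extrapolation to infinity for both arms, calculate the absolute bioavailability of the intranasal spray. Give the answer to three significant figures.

Trapezoidal AUC_0→7.5 (IV):
  [0→0.5]: (73.80+60.73)/2 × 0.5 = 33.6325
  [0.5→2.5]: (60.73+27.84)/2 × 2 = 88.57
  [2.5→6.5]: (27.84+5.85)/2 × 4 = 67.38
  [6.5→7.5]: (5.85+3.96)/2 × 1 = 4.905
  Sum = 194.4875 mg/L·h
IV tail: 3.96/0.39 = 10.154; AUC_iv,0→∞ = 194.4875 + 10.154 = 204.6415 mg/L·h
Trapezoidal AUC_0→9 (intranasal spray):
  [0→2]: (0.00+22.85)/2 × 2 = 22.85
  [2→4]: (22.85+13.34)/2 × 2 = 36.19
  [4→5.5]: (13.34+7.80)/2 × 1.5 = 15.855
  [5.5→7.5]: (7.80+3.65)/2 × 2 = 11.45
  [7.5→9]: (3.65+2.04)/2 × 1.5 = 4.2675
  Sum = 90.6125 mg/L·h
intranasal spray tail: 2.04/0.39 = 5.231; AUC_ev,0→∞ = 90.6125 + 5.231 = 95.8435 mg/L·h
F = (AUC_ev/D_ev)/(AUC_iv/D_iv) = (95.8435/10)/(204.6415/5) = 9.58435/40.9283 = 0.2342

F = 0.234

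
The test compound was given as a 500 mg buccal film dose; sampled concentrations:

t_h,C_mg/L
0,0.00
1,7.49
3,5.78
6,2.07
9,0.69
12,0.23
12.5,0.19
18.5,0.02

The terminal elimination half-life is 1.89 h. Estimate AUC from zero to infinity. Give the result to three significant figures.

Trapezoidal AUC_0→18.5:
  [0→1]: (0.00+7.49)/2 × 1 = 3.745
  [1→3]: (7.49+5.78)/2 × 2 = 13.27
  [3→6]: (5.78+2.07)/2 × 3 = 11.775
  [6→9]: (2.07+0.69)/2 × 3 = 4.14
  [9→12]: (0.69+0.23)/2 × 3 = 1.38
  [12→12.5]: (0.23+0.19)/2 × 0.5 = 0.105
  [12.5→18.5]: (0.19+0.02)/2 × 6 = 0.63
  Sum = 35.045 mg/L·h
k_e = ln2 / t½ = 0.693147 / 1.89 = 0.3667 h^-1
Extrapolated tail: C_last / k_e = 0.02 / 0.3667 = 0.055
AUC_0→∞ = 35.045 + 0.055 = 35.1 mg/L·h

AUC = 35.1 mg/L·h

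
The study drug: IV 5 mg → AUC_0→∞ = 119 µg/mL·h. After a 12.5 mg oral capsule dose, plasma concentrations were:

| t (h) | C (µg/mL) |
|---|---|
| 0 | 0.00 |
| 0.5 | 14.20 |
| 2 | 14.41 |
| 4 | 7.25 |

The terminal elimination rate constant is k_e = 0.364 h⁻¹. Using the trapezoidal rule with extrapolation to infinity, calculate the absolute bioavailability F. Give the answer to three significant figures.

F = 0.224

Trapezoidal AUC_0→4 (oral capsule):
  [0→0.5]: (0.00+14.20)/2 × 0.5 = 3.55
  [0.5→2]: (14.20+14.41)/2 × 1.5 = 21.4575
  [2→4]: (14.41+7.25)/2 × 2 = 21.66
  Sum = 46.6675 µg/mL·h
Tail: C_last/k_e = 7.25/0.364 = 19.918
AUC_0→∞ (oral capsule) = 46.6675 + 19.918 = 66.5855 µg/mL·h
F = (AUC_ev/D_ev)/(AUC_iv/D_iv) = (66.5855/12.5)/(119/5) = 5.32684/23.8 = 0.2238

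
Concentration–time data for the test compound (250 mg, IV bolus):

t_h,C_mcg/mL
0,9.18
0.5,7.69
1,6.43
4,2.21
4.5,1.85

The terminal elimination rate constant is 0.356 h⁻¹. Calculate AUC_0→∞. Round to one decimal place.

AUC = 26.9 mcg/mL·h

Trapezoidal AUC_0→4.5:
  [0→0.5]: (9.18+7.69)/2 × 0.5 = 4.2175
  [0.5→1]: (7.69+6.43)/2 × 0.5 = 3.53
  [1→4]: (6.43+2.21)/2 × 3 = 12.96
  [4→4.5]: (2.21+1.85)/2 × 0.5 = 1.015
  Sum = 21.7225 mcg/mL·h
Extrapolated tail: C_last / k_e = 1.85 / 0.356 = 5.197
AUC_0→∞ = 21.7225 + 5.197 = 26.9195 mcg/mL·h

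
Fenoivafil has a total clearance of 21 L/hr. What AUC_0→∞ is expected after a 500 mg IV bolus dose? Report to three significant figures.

AUC_0→∞ = Dose_iv / CL
        = 500 / 21 = 23.8095 mg/L·hr

AUC = 23.8 mg/L·hr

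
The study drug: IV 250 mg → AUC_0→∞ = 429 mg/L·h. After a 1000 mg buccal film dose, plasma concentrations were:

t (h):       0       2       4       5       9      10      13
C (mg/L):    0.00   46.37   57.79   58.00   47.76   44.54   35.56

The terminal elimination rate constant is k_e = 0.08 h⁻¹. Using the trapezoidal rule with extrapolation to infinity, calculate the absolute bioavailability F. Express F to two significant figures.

F = 0.60

Trapezoidal AUC_0→13 (buccal film):
  [0→2]: (0.00+46.37)/2 × 2 = 46.37
  [2→4]: (46.37+57.79)/2 × 2 = 104.16
  [4→5]: (57.79+58.00)/2 × 1 = 57.895
  [5→9]: (58.00+47.76)/2 × 4 = 211.52
  [9→10]: (47.76+44.54)/2 × 1 = 46.15
  [10→13]: (44.54+35.56)/2 × 3 = 120.15
  Sum = 586.245 mg/L·h
Tail: C_last/k_e = 35.56/0.08 = 444.500
AUC_0→∞ (buccal film) = 586.245 + 444.500 = 1030.745 mg/L·h
F = (AUC_ev/D_ev)/(AUC_iv/D_iv) = (1030.745/1000)/(429/250) = 1.030745/1.716 = 0.6007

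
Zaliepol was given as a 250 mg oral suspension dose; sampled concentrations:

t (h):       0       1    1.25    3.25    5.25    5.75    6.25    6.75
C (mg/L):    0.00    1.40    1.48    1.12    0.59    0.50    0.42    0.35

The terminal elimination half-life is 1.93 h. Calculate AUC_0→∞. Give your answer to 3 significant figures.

Trapezoidal AUC_0→6.75:
  [0→1]: (0.00+1.40)/2 × 1 = 0.7
  [1→1.25]: (1.40+1.48)/2 × 0.25 = 0.36
  [1.25→3.25]: (1.48+1.12)/2 × 2 = 2.6
  [3.25→5.25]: (1.12+0.59)/2 × 2 = 1.71
  [5.25→5.75]: (0.59+0.50)/2 × 0.5 = 0.2725
  [5.75→6.25]: (0.50+0.42)/2 × 0.5 = 0.23
  [6.25→6.75]: (0.42+0.35)/2 × 0.5 = 0.1925
  Sum = 6.065 mg/L·h
k_e = ln2 / t½ = 0.693147 / 1.93 = 0.3591 h^-1
Extrapolated tail: C_last / k_e = 0.35 / 0.3591 = 0.975
AUC_0→∞ = 6.065 + 0.975 = 7.04 mg/L·h

AUC = 7.04 mg/L·h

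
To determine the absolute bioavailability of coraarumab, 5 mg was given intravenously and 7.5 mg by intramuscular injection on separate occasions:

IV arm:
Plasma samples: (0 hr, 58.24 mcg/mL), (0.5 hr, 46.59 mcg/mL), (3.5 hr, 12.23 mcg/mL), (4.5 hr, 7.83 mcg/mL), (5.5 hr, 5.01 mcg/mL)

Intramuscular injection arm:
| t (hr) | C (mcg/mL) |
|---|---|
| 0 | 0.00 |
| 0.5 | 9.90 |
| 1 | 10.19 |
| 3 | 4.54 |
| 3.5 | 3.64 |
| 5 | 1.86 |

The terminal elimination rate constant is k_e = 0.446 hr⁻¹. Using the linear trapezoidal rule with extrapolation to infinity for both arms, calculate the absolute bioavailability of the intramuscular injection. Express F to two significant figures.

F = 0.15

Trapezoidal AUC_0→5.5 (IV):
  [0→0.5]: (58.24+46.59)/2 × 0.5 = 26.2075
  [0.5→3.5]: (46.59+12.23)/2 × 3 = 88.23
  [3.5→4.5]: (12.23+7.83)/2 × 1 = 10.03
  [4.5→5.5]: (7.83+5.01)/2 × 1 = 6.42
  Sum = 130.8875 mcg/mL·hr
IV tail: 5.01/0.446 = 11.233; AUC_iv,0→∞ = 130.8875 + 11.233 = 142.1205 mcg/mL·hr
Trapezoidal AUC_0→5 (intramuscular injection):
  [0→0.5]: (0.00+9.90)/2 × 0.5 = 2.475
  [0.5→1]: (9.90+10.19)/2 × 0.5 = 5.0225
  [1→3]: (10.19+4.54)/2 × 2 = 14.73
  [3→3.5]: (4.54+3.64)/2 × 0.5 = 2.045
  [3.5→5]: (3.64+1.86)/2 × 1.5 = 4.125
  Sum = 28.3975 mcg/mL·hr
intramuscular injection tail: 1.86/0.446 = 4.170; AUC_ev,0→∞ = 28.3975 + 4.170 = 32.5675 mcg/mL·hr
F = (AUC_ev/D_ev)/(AUC_iv/D_iv) = (32.5675/7.5)/(142.1205/5) = 4.34233/28.4241 = 0.1528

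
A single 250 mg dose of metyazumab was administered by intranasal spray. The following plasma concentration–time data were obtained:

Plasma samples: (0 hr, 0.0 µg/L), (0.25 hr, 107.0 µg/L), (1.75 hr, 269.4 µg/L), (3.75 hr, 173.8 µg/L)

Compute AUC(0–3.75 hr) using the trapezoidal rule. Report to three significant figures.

AUC = 739 µg/L·hr

Trapezoidal AUC_0→3.75:
  [0→0.25]: (0.0+107.0)/2 × 0.25 = 13.375
  [0.25→1.75]: (107.0+269.4)/2 × 1.5 = 282.3
  [1.75→3.75]: (269.4+173.8)/2 × 2 = 443.2
  Sum = 738.875 µg/L·hr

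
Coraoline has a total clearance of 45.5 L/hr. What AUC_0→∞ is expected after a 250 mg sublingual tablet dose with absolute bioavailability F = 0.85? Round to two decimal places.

AUC = 4.67 mg/L·hr

AUC_0→∞ = F × Dose / CL
        = 0.85 × 250 / 45.5 = 4.67033 mg/L·hr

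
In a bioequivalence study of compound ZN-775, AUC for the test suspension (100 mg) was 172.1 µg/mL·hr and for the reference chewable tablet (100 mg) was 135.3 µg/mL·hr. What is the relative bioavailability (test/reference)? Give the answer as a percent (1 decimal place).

F_rel = 127.2%

F_rel = (AUC_test/D_test) / (AUC_ref/D_ref)
      = (172.1/100) / (135.3/100)
      = 1.721 / 1.353 = 1.2720 = 127.20%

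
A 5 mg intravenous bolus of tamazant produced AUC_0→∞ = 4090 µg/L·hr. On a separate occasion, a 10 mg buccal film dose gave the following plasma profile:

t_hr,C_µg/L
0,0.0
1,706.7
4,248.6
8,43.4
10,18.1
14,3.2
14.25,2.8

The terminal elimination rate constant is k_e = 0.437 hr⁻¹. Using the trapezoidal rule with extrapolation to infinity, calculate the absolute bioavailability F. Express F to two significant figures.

Trapezoidal AUC_0→14.25 (buccal film):
  [0→1]: (0.0+706.7)/2 × 1 = 353.35
  [1→4]: (706.7+248.6)/2 × 3 = 1432.95
  [4→8]: (248.6+43.4)/2 × 4 = 584.0
  [8→10]: (43.4+18.1)/2 × 2 = 61.5
  [10→14]: (18.1+3.2)/2 × 4 = 42.6
  [14→14.25]: (3.2+2.8)/2 × 0.25 = 0.75
  Sum = 2475.15 µg/L·hr
Tail: C_last/k_e = 2.8/0.437 = 6.407
AUC_0→∞ (buccal film) = 2475.15 + 6.407 = 2481.557 µg/L·hr
F = (AUC_ev/D_ev)/(AUC_iv/D_iv) = (2481.557/10)/(4090/5) = 248.1557/818 = 0.3034

F = 0.30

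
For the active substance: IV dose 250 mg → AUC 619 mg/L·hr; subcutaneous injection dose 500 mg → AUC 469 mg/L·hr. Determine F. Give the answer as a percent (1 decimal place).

F = (AUC_ev / D_ev) / (AUC_iv / D_iv)
  = (469/500) / (619/250)
  = 0.938 / 2.476 = 0.3788
  = 37.88%

F = 37.9%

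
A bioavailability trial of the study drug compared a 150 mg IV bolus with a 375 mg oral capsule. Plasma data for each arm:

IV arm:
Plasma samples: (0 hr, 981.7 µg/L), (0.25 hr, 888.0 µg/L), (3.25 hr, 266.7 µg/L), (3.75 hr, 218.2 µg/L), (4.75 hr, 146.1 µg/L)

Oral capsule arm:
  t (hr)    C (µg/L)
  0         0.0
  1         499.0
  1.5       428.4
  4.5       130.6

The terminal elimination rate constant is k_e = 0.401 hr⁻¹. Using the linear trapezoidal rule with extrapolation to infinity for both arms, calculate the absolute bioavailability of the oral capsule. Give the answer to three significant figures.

F = 0.250

Trapezoidal AUC_0→4.75 (IV):
  [0→0.25]: (981.7+888.0)/2 × 0.25 = 233.7125
  [0.25→3.25]: (888.0+266.7)/2 × 3 = 1732.05
  [3.25→3.75]: (266.7+218.2)/2 × 0.5 = 121.225
  [3.75→4.75]: (218.2+146.1)/2 × 1 = 182.15
  Sum = 2269.1375 µg/L·hr
IV tail: 146.1/0.401 = 364.339; AUC_iv,0→∞ = 2269.1375 + 364.339 = 2633.4765 µg/L·hr
Trapezoidal AUC_0→4.5 (oral capsule):
  [0→1]: (0.0+499.0)/2 × 1 = 249.5
  [1→1.5]: (499.0+428.4)/2 × 0.5 = 231.85
  [1.5→4.5]: (428.4+130.6)/2 × 3 = 838.5
  Sum = 1319.85 µg/L·hr
oral capsule tail: 130.6/0.401 = 325.686; AUC_ev,0→∞ = 1319.85 + 325.686 = 1645.536 µg/L·hr
F = (AUC_ev/D_ev)/(AUC_iv/D_iv) = (1645.536/375)/(2633.4765/150) = 4.388096/17.55651 = 0.2499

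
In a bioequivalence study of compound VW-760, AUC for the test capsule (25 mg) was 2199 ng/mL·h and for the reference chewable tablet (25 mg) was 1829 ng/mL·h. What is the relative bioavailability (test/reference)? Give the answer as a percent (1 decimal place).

F_rel = 120.2%

F_rel = (AUC_test/D_test) / (AUC_ref/D_ref)
      = (2199/25) / (1829/25)
      = 87.96 / 73.16 = 1.2023 = 120.23%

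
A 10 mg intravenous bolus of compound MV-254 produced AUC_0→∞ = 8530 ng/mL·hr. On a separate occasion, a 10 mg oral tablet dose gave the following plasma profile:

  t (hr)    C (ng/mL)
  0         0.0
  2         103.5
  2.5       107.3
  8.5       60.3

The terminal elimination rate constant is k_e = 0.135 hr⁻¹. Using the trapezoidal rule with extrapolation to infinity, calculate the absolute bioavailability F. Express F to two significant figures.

Trapezoidal AUC_0→8.5 (oral tablet):
  [0→2]: (0.0+103.5)/2 × 2 = 103.5
  [2→2.5]: (103.5+107.3)/2 × 0.5 = 52.7
  [2.5→8.5]: (107.3+60.3)/2 × 6 = 502.8
  Sum = 659.0 ng/mL·hr
Tail: C_last/k_e = 60.3/0.135 = 446.667
AUC_0→∞ (oral tablet) = 659.0 + 446.667 = 1105.667 ng/mL·hr
F = (AUC_ev/D_ev)/(AUC_iv/D_iv) = (1105.667/10)/(8530/10) = 110.5667/853 = 0.1296

F = 0.13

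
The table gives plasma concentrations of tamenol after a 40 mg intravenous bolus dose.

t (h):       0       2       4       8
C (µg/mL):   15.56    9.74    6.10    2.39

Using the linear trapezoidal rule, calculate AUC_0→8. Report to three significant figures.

AUC = 58.1 µg/mL·h

Trapezoidal AUC_0→8:
  [0→2]: (15.56+9.74)/2 × 2 = 25.3
  [2→4]: (9.74+6.10)/2 × 2 = 15.84
  [4→8]: (6.10+2.39)/2 × 4 = 16.98
  Sum = 58.12 µg/mL·h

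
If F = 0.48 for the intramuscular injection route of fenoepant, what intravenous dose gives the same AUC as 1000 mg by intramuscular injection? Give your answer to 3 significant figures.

Systemic exposure from an extravascular dose = F × D_ev, so the equivalent IV dose is F × D_ev.
D_iv = F × D_ev = 0.48 × 1000 = 480 mg

D_iv = 480 mg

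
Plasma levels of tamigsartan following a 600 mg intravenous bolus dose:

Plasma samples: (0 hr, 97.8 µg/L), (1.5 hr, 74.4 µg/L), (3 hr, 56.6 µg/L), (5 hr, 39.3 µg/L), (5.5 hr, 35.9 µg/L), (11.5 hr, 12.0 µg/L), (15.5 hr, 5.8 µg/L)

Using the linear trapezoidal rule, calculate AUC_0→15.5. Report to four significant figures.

AUC = 521.4 µg/L·hr

Trapezoidal AUC_0→15.5:
  [0→1.5]: (97.8+74.4)/2 × 1.5 = 129.15
  [1.5→3]: (74.4+56.6)/2 × 1.5 = 98.25
  [3→5]: (56.6+39.3)/2 × 2 = 95.9
  [5→5.5]: (39.3+35.9)/2 × 0.5 = 18.8
  [5.5→11.5]: (35.9+12.0)/2 × 6 = 143.7
  [11.5→15.5]: (12.0+5.8)/2 × 4 = 35.6
  Sum = 521.4 µg/L·hr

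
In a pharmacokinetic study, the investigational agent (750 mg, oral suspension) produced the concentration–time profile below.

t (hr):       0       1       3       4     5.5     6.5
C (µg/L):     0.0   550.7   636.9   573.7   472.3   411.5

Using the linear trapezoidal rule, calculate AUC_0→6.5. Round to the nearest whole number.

Trapezoidal AUC_0→6.5:
  [0→1]: (0.0+550.7)/2 × 1 = 275.35
  [1→3]: (550.7+636.9)/2 × 2 = 1187.6
  [3→4]: (636.9+573.7)/2 × 1 = 605.3
  [4→5.5]: (573.7+472.3)/2 × 1.5 = 784.5
  [5.5→6.5]: (472.3+411.5)/2 × 1 = 441.9
  Sum = 3294.65 µg/L·hr

AUC = 3295 µg/L·hr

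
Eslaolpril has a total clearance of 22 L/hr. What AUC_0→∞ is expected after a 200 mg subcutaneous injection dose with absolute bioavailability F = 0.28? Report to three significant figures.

AUC_0→∞ = F × Dose / CL
        = 0.28 × 200 / 22 = 2.54545 mg/L·hr

AUC = 2.55 mg/L·hr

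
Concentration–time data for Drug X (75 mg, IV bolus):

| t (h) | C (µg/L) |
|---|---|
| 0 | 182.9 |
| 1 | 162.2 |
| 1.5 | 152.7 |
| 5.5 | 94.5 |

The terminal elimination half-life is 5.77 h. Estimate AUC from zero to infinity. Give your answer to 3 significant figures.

Trapezoidal AUC_0→5.5:
  [0→1]: (182.9+162.2)/2 × 1 = 172.55
  [1→1.5]: (162.2+152.7)/2 × 0.5 = 78.725
  [1.5→5.5]: (152.7+94.5)/2 × 4 = 494.4
  Sum = 745.675 µg/L·h
k_e = ln2 / t½ = 0.693147 / 5.77 = 0.1201 h^-1
Extrapolated tail: C_last / k_e = 94.5 / 0.1201 = 786.844
AUC_0→∞ = 745.675 + 786.844 = 1532.519 µg/L·h

AUC = 1530 µg/L·h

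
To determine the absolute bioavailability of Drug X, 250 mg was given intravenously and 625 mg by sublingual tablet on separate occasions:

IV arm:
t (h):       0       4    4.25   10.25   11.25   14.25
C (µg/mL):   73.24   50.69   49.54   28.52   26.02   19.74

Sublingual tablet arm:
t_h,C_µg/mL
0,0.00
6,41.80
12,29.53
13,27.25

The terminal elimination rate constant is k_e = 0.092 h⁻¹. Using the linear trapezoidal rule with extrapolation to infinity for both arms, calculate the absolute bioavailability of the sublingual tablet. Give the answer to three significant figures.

F = 0.330

Trapezoidal AUC_0→14.25 (IV):
  [0→4]: (73.24+50.69)/2 × 4 = 247.86
  [4→4.25]: (50.69+49.54)/2 × 0.25 = 12.52875
  [4.25→10.25]: (49.54+28.52)/2 × 6 = 234.18
  [10.25→11.25]: (28.52+26.02)/2 × 1 = 27.27
  [11.25→14.25]: (26.02+19.74)/2 × 3 = 68.64
  Sum = 590.47875 µg/mL·h
IV tail: 19.74/0.092 = 214.565; AUC_iv,0→∞ = 590.47875 + 214.565 = 805.04375 µg/mL·h
Trapezoidal AUC_0→13 (sublingual tablet):
  [0→6]: (0.00+41.80)/2 × 6 = 125.4
  [6→12]: (41.80+29.53)/2 × 6 = 213.99
  [12→13]: (29.53+27.25)/2 × 1 = 28.39
  Sum = 367.78 µg/mL·h
sublingual tablet tail: 27.25/0.092 = 296.196; AUC_ev,0→∞ = 367.78 + 296.196 = 663.976 µg/mL·h
F = (AUC_ev/D_ev)/(AUC_iv/D_iv) = (663.976/625)/(805.04375/250) = 1.0623616/3.220175 = 0.3299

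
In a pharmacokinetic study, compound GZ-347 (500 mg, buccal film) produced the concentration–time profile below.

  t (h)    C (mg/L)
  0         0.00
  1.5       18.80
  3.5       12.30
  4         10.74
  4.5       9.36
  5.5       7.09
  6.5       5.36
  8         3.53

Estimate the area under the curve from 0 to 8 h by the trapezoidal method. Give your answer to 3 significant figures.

AUC = 77.1 mg/L·h

Trapezoidal AUC_0→8:
  [0→1.5]: (0.00+18.80)/2 × 1.5 = 14.1
  [1.5→3.5]: (18.80+12.30)/2 × 2 = 31.1
  [3.5→4]: (12.30+10.74)/2 × 0.5 = 5.76
  [4→4.5]: (10.74+9.36)/2 × 0.5 = 5.025
  [4.5→5.5]: (9.36+7.09)/2 × 1 = 8.225
  [5.5→6.5]: (7.09+5.36)/2 × 1 = 6.225
  [6.5→8]: (5.36+3.53)/2 × 1.5 = 6.6675
  Sum = 77.1025 mg/L·h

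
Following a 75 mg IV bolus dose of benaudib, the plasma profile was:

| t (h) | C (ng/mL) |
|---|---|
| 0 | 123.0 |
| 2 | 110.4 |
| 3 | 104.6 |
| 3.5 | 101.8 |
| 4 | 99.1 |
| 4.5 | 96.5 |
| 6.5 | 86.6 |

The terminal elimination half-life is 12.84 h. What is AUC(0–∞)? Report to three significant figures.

AUC = 2280 ng/mL·h

Trapezoidal AUC_0→6.5:
  [0→2]: (123.0+110.4)/2 × 2 = 233.4
  [2→3]: (110.4+104.6)/2 × 1 = 107.5
  [3→3.5]: (104.6+101.8)/2 × 0.5 = 51.6
  [3.5→4]: (101.8+99.1)/2 × 0.5 = 50.225
  [4→4.5]: (99.1+96.5)/2 × 0.5 = 48.9
  [4.5→6.5]: (96.5+86.6)/2 × 2 = 183.1
  Sum = 674.725 ng/mL·h
k_e = ln2 / t½ = 0.693147 / 12.84 = 0.0540 h^-1
Extrapolated tail: C_last / k_e = 86.6 / 0.054 = 1603.704
AUC_0→∞ = 674.725 + 1603.704 = 2278.429 ng/mL·h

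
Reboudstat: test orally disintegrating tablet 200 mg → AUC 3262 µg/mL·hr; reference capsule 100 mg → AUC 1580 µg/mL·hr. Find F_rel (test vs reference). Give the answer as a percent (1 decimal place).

F_rel = 103.2%

F_rel = (AUC_test/D_test) / (AUC_ref/D_ref)
      = (3262/200) / (1580/100)
      = 16.31 / 15.8 = 1.0323 = 103.23%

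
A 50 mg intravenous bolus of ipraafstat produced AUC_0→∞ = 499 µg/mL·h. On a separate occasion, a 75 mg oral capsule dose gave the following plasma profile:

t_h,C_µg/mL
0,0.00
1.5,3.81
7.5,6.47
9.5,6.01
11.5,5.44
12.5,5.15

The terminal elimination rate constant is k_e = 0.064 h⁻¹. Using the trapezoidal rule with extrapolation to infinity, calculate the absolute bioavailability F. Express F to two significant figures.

Trapezoidal AUC_0→12.5 (oral capsule):
  [0→1.5]: (0.00+3.81)/2 × 1.5 = 2.8575
  [1.5→7.5]: (3.81+6.47)/2 × 6 = 30.84
  [7.5→9.5]: (6.47+6.01)/2 × 2 = 12.48
  [9.5→11.5]: (6.01+5.44)/2 × 2 = 11.45
  [11.5→12.5]: (5.44+5.15)/2 × 1 = 5.295
  Sum = 62.9225 µg/mL·h
Tail: C_last/k_e = 5.15/0.064 = 80.469
AUC_0→∞ (oral capsule) = 62.9225 + 80.469 = 143.3915 µg/mL·h
F = (AUC_ev/D_ev)/(AUC_iv/D_iv) = (143.3915/75)/(499/50) = 1.91189/9.98 = 0.1916

F = 0.19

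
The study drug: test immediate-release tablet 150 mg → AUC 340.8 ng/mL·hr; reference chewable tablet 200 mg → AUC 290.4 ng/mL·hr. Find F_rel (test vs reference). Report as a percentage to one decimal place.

F_rel = 156.5%

F_rel = (AUC_test/D_test) / (AUC_ref/D_ref)
      = (340.8/150) / (290.4/200)
      = 2.272 / 1.452 = 1.5647 = 156.47%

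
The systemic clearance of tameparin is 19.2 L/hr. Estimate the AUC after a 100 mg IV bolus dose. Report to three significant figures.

AUC = 5.21 mg/L·hr

AUC_0→∞ = Dose_iv / CL
        = 100 / 19.2 = 5.20833 mg/L·hr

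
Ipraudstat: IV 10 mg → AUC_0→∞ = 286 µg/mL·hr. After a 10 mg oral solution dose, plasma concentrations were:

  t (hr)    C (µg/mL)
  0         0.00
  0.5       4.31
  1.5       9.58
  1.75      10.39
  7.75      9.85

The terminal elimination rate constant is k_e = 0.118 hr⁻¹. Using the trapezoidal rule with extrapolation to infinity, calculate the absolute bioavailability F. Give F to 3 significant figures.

Trapezoidal AUC_0→7.75 (oral solution):
  [0→0.5]: (0.00+4.31)/2 × 0.5 = 1.0775
  [0.5→1.5]: (4.31+9.58)/2 × 1 = 6.945
  [1.5→1.75]: (9.58+10.39)/2 × 0.25 = 2.49625
  [1.75→7.75]: (10.39+9.85)/2 × 6 = 60.72
  Sum = 71.23875 µg/mL·hr
Tail: C_last/k_e = 9.85/0.118 = 83.475
AUC_0→∞ (oral solution) = 71.23875 + 83.475 = 154.71375 µg/mL·hr
F = (AUC_ev/D_ev)/(AUC_iv/D_iv) = (154.71375/10)/(286/10) = 15.471375/28.6 = 0.5410

F = 0.541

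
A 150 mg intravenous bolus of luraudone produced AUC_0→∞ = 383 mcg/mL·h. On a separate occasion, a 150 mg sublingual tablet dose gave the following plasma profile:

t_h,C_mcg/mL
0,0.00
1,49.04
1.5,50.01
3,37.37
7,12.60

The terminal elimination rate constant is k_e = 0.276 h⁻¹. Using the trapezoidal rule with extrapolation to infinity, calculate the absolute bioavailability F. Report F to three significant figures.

Trapezoidal AUC_0→7 (sublingual tablet):
  [0→1]: (0.00+49.04)/2 × 1 = 24.52
  [1→1.5]: (49.04+50.01)/2 × 0.5 = 24.7625
  [1.5→3]: (50.01+37.37)/2 × 1.5 = 65.535
  [3→7]: (37.37+12.60)/2 × 4 = 99.94
  Sum = 214.7575 mcg/mL·h
Tail: C_last/k_e = 12.60/0.276 = 45.652
AUC_0→∞ (sublingual tablet) = 214.7575 + 45.652 = 260.4095 mcg/mL·h
F = (AUC_ev/D_ev)/(AUC_iv/D_iv) = (260.4095/150)/(383/150) = 1.73606/2.55333 = 0.6799

F = 0.680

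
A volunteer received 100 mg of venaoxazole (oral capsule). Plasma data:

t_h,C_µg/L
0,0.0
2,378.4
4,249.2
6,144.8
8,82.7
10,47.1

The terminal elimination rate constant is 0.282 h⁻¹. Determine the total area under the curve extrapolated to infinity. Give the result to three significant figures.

AUC = 1920 µg/L·h

Trapezoidal AUC_0→10:
  [0→2]: (0.0+378.4)/2 × 2 = 378.4
  [2→4]: (378.4+249.2)/2 × 2 = 627.6
  [4→6]: (249.2+144.8)/2 × 2 = 394.0
  [6→8]: (144.8+82.7)/2 × 2 = 227.5
  [8→10]: (82.7+47.1)/2 × 2 = 129.8
  Sum = 1757.3 µg/L·h
Extrapolated tail: C_last / k_e = 47.1 / 0.282 = 167.021
AUC_0→∞ = 1757.3 + 167.021 = 1924.321 µg/L·h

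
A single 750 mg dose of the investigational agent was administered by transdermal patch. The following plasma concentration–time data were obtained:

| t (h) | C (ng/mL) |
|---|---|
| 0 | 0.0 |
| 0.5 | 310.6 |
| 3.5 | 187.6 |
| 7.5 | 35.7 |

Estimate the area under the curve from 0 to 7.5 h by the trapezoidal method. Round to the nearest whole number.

Trapezoidal AUC_0→7.5:
  [0→0.5]: (0.0+310.6)/2 × 0.5 = 77.65
  [0.5→3.5]: (310.6+187.6)/2 × 3 = 747.3
  [3.5→7.5]: (187.6+35.7)/2 × 4 = 446.6
  Sum = 1271.55 ng/mL·h

AUC = 1272 ng/mL·h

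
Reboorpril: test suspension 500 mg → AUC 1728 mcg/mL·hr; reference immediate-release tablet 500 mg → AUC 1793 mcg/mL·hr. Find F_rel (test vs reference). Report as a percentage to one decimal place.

F_rel = 96.4%

F_rel = (AUC_test/D_test) / (AUC_ref/D_ref)
      = (1728/500) / (1793/500)
      = 3.456 / 3.586 = 0.9637 = 96.37%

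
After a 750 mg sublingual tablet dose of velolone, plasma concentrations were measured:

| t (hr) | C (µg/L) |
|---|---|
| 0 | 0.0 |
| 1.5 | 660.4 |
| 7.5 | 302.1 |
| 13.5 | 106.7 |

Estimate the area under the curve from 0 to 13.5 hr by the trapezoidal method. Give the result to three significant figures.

Trapezoidal AUC_0→13.5:
  [0→1.5]: (0.0+660.4)/2 × 1.5 = 495.3
  [1.5→7.5]: (660.4+302.1)/2 × 6 = 2887.5
  [7.5→13.5]: (302.1+106.7)/2 × 6 = 1226.4
  Sum = 4609.2 µg/L·hr

AUC = 4610 µg/L·hr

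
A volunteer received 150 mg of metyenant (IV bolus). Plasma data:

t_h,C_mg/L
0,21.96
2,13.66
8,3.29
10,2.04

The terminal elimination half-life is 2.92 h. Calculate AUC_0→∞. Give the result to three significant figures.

AUC = 100 mg/L·h

Trapezoidal AUC_0→10:
  [0→2]: (21.96+13.66)/2 × 2 = 35.62
  [2→8]: (13.66+3.29)/2 × 6 = 50.85
  [8→10]: (3.29+2.04)/2 × 2 = 5.33
  Sum = 91.8 mg/L·h
k_e = ln2 / t½ = 0.693147 / 2.92 = 0.2374 h^-1
Extrapolated tail: C_last / k_e = 2.04 / 0.2374 = 8.593
AUC_0→∞ = 91.8 + 8.593 = 100.393 mg/L·h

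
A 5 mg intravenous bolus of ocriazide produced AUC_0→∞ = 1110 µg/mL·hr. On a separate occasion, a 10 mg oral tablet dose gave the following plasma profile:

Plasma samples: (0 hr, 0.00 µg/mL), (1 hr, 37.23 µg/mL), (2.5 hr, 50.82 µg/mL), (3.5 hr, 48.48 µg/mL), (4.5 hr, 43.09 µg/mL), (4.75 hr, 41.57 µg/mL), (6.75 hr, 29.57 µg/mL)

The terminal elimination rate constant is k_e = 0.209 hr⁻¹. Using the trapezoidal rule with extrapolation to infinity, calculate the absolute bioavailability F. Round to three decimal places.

Trapezoidal AUC_0→6.75 (oral tablet):
  [0→1]: (0.00+37.23)/2 × 1 = 18.615
  [1→2.5]: (37.23+50.82)/2 × 1.5 = 66.0375
  [2.5→3.5]: (50.82+48.48)/2 × 1 = 49.65
  [3.5→4.5]: (48.48+43.09)/2 × 1 = 45.785
  [4.5→4.75]: (43.09+41.57)/2 × 0.25 = 10.5825
  [4.75→6.75]: (41.57+29.57)/2 × 2 = 71.14
  Sum = 261.81 µg/mL·hr
Tail: C_last/k_e = 29.57/0.209 = 141.483
AUC_0→∞ (oral tablet) = 261.81 + 141.483 = 403.293 µg/mL·hr
F = (AUC_ev/D_ev)/(AUC_iv/D_iv) = (403.293/10)/(1110/5) = 40.3293/222 = 0.1817

F = 0.182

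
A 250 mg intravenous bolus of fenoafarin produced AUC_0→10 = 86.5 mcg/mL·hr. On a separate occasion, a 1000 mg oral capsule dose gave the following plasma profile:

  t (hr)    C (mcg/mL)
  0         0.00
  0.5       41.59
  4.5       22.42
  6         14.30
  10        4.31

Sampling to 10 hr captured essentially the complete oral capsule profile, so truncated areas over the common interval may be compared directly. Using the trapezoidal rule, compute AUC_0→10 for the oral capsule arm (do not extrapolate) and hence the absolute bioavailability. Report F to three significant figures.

Trapezoidal AUC_0→10 (oral capsule):
  [0→0.5]: (0.00+41.59)/2 × 0.5 = 10.3975
  [0.5→4.5]: (41.59+22.42)/2 × 4 = 128.02
  [4.5→6]: (22.42+14.30)/2 × 1.5 = 27.54
  [6→10]: (14.30+4.31)/2 × 4 = 37.22
  Sum = 203.1775 mcg/mL·hr
F = (AUC_ev/D_ev)/(AUC_iv/D_iv) = (203.1775/1000)/(86.5/250) = 0.2031775/0.346 = 0.5872

F = 0.587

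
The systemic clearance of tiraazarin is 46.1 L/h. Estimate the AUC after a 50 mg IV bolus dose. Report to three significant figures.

AUC = 1.08 mg/L·h

AUC_0→∞ = Dose_iv / CL
        = 50 / 46.1 = 1.0846 mg/L·h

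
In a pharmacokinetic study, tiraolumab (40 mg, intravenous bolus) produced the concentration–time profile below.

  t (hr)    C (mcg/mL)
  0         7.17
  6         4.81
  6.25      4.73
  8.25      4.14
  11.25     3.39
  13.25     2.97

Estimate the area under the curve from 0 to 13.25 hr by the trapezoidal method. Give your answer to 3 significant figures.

AUC = 63.7 mcg/mL·hr

Trapezoidal AUC_0→13.25:
  [0→6]: (7.17+4.81)/2 × 6 = 35.94
  [6→6.25]: (4.81+4.73)/2 × 0.25 = 1.1925
  [6.25→8.25]: (4.73+4.14)/2 × 2 = 8.87
  [8.25→11.25]: (4.14+3.39)/2 × 3 = 11.295
  [11.25→13.25]: (3.39+2.97)/2 × 2 = 6.36
  Sum = 63.6575 mcg/mL·hr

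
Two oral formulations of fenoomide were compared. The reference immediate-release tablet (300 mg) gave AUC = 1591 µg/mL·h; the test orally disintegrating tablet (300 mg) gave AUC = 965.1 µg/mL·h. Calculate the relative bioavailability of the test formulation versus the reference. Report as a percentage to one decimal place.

F_rel = 60.7%

F_rel = (AUC_test/D_test) / (AUC_ref/D_ref)
      = (965.1/300) / (1591/300)
      = 3.217 / 5.30333 = 0.6066 = 60.66%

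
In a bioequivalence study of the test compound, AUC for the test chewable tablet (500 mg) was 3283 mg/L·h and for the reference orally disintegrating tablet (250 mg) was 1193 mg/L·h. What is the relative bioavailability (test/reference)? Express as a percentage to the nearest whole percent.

F_rel = 138%

F_rel = (AUC_test/D_test) / (AUC_ref/D_ref)
      = (3283/500) / (1193/250)
      = 6.566 / 4.772 = 1.3759 = 137.59%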